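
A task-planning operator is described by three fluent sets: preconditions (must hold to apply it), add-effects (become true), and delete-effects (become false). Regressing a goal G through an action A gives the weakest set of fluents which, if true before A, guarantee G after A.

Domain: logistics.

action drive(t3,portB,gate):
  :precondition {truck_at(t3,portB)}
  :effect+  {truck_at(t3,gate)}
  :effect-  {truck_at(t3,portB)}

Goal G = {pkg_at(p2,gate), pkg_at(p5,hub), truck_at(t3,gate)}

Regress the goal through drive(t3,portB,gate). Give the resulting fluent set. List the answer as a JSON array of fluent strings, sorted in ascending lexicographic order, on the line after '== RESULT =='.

Compute (G \ add) ∪ pre:
  G ∩ del = {}  (empty — regression defined)
  G \ add = {pkg_at(p2,gate), pkg_at(p5,hub), truck_at(t3,gate)} \ {truck_at(t3,gate)} = {pkg_at(p2,gate), pkg_at(p5,hub)}
  ∪ pre   = {pkg_at(p2,gate), pkg_at(p5,hub)} ∪ {truck_at(t3,portB)}
          = {pkg_at(p2,gate), pkg_at(p5,hub), truck_at(t3,portB)}

== RESULT ==
["pkg_at(p2,gate)", "pkg_at(p5,hub)", "truck_at(t3,portB)"]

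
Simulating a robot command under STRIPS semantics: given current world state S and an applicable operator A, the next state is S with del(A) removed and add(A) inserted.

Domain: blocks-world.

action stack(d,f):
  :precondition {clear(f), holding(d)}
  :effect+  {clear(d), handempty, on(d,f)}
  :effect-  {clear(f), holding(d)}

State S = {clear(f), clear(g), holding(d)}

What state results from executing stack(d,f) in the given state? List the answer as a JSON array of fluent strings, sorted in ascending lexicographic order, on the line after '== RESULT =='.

Progress:
  pre ⊆ S: {clear(f), holding(d)} ⊆ S  — applicable
  S \ del = {clear(g)}
  ∪ add   = {clear(d), clear(g), handempty, on(d,f)}

== RESULT ==
["clear(d)", "clear(g)", "handempty", "on(d,f)"]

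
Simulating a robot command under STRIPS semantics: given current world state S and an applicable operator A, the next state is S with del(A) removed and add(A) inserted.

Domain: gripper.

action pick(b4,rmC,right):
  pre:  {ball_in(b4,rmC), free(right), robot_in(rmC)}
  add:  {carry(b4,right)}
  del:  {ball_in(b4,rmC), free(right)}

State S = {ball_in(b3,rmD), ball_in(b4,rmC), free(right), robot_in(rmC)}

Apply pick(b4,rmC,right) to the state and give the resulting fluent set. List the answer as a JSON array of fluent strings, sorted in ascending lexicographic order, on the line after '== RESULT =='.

Progress:
  pre ⊆ S: {ball_in(b4,rmC), free(right), robot_in(rmC)} ⊆ S  — applicable
  S \ del = {ball_in(b3,rmD), robot_in(rmC)}
  ∪ add   = {ball_in(b3,rmD), carry(b4,right), robot_in(rmC)}

== RESULT ==
["ball_in(b3,rmD)", "carry(b4,right)", "robot_in(rmC)"]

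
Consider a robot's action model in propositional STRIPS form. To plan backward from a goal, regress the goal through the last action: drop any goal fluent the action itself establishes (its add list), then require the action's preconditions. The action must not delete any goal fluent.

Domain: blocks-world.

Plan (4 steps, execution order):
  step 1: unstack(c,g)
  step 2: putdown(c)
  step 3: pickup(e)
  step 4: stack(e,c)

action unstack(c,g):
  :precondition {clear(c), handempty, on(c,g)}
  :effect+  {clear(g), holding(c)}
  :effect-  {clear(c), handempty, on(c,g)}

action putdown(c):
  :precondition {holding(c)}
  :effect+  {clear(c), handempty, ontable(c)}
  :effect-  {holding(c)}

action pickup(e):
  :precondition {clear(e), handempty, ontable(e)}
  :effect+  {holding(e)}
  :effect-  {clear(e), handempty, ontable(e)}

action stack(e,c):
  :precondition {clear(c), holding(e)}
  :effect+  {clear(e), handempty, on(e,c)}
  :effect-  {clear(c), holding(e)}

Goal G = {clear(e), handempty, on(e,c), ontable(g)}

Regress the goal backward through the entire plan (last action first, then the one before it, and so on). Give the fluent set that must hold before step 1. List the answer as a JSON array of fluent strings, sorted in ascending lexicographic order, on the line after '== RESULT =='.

Work backward from the goal:
  through step 4 (stack(e,c)): drop {clear(e), handempty, on(e,c)}, keep {ontable(g)}, require {clear(c), holding(e)}
    → {clear(c), holding(e), ontable(g)}
  through step 3 (pickup(e)): drop {holding(e)}, keep {clear(c), ontable(g)}, require {clear(e), handempty, ontable(e)}
    → {clear(c), clear(e), handempty, ontable(e), ontable(g)}
  through step 2 (putdown(c)): drop {clear(c), handempty}, keep {clear(e), ontable(e), ontable(g)}, require {holding(c)}
    → {clear(e), holding(c), ontable(e), ontable(g)}
  through step 1 (unstack(c,g)): drop {holding(c)}, keep {clear(e), ontable(e), ontable(g)}, require {clear(c), handempty, on(c,g)}
    → {clear(c), clear(e), handempty, on(c,g), ontable(e), ontable(g)}

== RESULT ==
["clear(c)", "clear(e)", "handempty", "on(c,g)", "ontable(e)", "ontable(g)"]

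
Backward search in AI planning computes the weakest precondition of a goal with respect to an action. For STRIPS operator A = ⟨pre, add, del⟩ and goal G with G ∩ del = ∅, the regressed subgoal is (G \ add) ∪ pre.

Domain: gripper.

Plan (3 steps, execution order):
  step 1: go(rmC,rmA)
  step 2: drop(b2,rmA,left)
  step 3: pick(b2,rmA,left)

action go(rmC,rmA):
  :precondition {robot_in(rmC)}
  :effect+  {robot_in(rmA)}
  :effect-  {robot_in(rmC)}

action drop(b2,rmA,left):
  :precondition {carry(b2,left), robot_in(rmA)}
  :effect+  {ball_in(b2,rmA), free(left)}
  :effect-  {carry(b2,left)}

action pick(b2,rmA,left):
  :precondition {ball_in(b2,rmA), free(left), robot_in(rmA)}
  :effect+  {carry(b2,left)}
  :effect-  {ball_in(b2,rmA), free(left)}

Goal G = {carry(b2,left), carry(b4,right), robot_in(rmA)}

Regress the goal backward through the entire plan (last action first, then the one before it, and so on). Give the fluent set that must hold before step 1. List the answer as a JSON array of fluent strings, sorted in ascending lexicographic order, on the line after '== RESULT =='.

Regress step by step:
  through step 3 (pick(b2,rmA,left)): drop {carry(b2,left)}, keep {carry(b4,right), robot_in(rmA)}, require {ball_in(b2,rmA), free(left), robot_in(rmA)}
    → {ball_in(b2,rmA), carry(b4,right), free(left), robot_in(rmA)}
  through step 2 (drop(b2,rmA,left)): drop {ball_in(b2,rmA), free(left)}, keep {carry(b4,right), robot_in(rmA)}, require {carry(b2,left), robot_in(rmA)}
    → {carry(b2,left), carry(b4,right), robot_in(rmA)}
  through step 1 (go(rmC,rmA)): drop {robot_in(rmA)}, keep {carry(b2,left), carry(b4,right)}, require {robot_in(rmC)}
    → {carry(b2,left), carry(b4,right), robot_in(rmC)}

== RESULT ==
["carry(b2,left)", "carry(b4,right)", "robot_in(rmC)"]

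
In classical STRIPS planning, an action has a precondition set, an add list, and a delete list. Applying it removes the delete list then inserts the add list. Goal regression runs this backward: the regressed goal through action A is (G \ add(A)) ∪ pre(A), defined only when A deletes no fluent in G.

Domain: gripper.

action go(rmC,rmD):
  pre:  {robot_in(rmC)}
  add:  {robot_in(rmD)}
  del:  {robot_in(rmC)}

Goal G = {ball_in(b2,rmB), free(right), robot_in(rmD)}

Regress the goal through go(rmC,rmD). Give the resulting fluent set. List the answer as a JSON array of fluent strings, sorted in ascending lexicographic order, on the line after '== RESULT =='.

Regress:
  G ∩ del = {}  (empty — regression defined)
  G \ add = {ball_in(b2,rmB), free(right), robot_in(rmD)} \ {robot_in(rmD)} = {ball_in(b2,rmB), free(right)}
  ∪ pre   = {ball_in(b2,rmB), free(right)} ∪ {robot_in(rmC)}
          = {ball_in(b2,rmB), free(right), robot_in(rmC)}

== RESULT ==
["ball_in(b2,rmB)", "free(right)", "robot_in(rmC)"]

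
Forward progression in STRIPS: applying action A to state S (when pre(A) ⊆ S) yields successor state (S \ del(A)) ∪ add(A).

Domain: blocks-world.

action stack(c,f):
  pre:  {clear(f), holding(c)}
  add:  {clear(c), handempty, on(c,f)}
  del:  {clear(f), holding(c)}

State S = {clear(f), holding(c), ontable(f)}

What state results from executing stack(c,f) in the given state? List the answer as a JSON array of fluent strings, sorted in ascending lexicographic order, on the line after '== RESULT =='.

Progress:
  pre ⊆ S: {clear(f), holding(c)} ⊆ S  — applicable
  S \ del = {ontable(f)}
  ∪ add   = {clear(c), handempty, on(c,f), ontable(f)}

== RESULT ==
["clear(c)", "handempty", "on(c,f)", "ontable(f)"]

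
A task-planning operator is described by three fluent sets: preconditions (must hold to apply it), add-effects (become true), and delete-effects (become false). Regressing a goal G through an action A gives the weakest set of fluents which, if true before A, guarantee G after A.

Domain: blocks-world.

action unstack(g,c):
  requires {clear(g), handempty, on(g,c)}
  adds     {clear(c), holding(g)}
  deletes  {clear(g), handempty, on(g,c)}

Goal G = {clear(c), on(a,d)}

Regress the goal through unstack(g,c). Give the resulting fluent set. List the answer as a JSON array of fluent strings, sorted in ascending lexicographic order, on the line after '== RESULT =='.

Compute (G \ add) ∪ pre:
  G ∩ del = {}  (empty — regression defined)
  G \ add = {clear(c), on(a,d)} \ {clear(c), holding(g)} = {on(a,d)}
  ∪ pre   = {on(a,d)} ∪ {clear(g), handempty, on(g,c)}
          = {clear(g), handempty, on(a,d), on(g,c)}

== RESULT ==
["clear(g)", "handempty", "on(a,d)", "on(g,c)"]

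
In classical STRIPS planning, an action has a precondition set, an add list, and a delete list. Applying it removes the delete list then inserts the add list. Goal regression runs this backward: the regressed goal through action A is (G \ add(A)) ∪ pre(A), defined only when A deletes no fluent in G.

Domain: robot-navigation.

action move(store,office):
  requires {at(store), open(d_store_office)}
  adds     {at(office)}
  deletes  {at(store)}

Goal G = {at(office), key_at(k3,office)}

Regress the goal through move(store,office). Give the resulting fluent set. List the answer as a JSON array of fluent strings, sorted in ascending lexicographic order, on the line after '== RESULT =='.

Regress:
  G ∩ del = {}  (empty — regression defined)
  G \ add = {at(office), key_at(k3,office)} \ {at(office)} = {key_at(k3,office)}
  ∪ pre   = {key_at(k3,office)} ∪ {at(store), open(d_store_office)}
          = {at(store), key_at(k3,office), open(d_store_office)}

== RESULT ==
["at(store)", "key_at(k3,office)", "open(d_store_office)"]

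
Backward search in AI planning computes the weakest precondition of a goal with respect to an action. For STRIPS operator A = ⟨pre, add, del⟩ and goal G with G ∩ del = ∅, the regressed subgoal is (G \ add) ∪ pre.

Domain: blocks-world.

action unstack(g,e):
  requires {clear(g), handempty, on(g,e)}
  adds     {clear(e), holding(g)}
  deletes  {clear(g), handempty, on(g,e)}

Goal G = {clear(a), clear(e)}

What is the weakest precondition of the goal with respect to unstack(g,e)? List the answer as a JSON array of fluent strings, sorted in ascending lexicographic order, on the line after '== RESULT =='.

Regress:
  G ∩ del = {}  (empty — regression defined)
  G \ add = {clear(a), clear(e)} \ {clear(e), holding(g)} = {clear(a)}
  ∪ pre   = {clear(a)} ∪ {clear(g), handempty, on(g,e)}
          = {clear(a), clear(g), handempty, on(g,e)}

== RESULT ==
["clear(a)", "clear(g)", "handempty", "on(g,e)"]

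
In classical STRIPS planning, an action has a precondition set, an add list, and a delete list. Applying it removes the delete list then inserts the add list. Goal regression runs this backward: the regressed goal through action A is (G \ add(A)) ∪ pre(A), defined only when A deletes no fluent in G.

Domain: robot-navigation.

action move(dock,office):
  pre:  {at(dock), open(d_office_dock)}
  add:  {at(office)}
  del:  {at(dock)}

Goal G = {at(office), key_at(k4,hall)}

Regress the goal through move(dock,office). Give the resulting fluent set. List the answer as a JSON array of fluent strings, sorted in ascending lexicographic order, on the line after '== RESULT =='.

Compute (G \ add) ∪ pre:
  G ∩ del = {}  (empty — regression defined)
  G \ add = {at(office), key_at(k4,hall)} \ {at(office)} = {key_at(k4,hall)}
  ∪ pre   = {key_at(k4,hall)} ∪ {at(dock), open(d_office_dock)}
          = {at(dock), key_at(k4,hall), open(d_office_dock)}

== RESULT ==
["at(dock)", "key_at(k4,hall)", "open(d_office_dock)"]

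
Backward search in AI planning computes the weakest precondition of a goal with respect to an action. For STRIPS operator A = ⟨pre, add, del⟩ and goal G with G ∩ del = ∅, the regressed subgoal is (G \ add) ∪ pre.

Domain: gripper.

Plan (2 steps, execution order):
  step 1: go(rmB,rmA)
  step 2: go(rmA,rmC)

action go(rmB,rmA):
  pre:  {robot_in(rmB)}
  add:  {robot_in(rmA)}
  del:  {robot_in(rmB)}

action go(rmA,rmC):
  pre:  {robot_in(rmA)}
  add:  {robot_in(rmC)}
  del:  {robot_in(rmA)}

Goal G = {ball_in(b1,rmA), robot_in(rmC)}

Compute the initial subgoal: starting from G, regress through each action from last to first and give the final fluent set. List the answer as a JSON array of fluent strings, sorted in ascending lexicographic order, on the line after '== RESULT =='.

Work backward from the goal:
  through step 2 (go(rmA,rmC)): drop {robot_in(rmC)}, keep {ball_in(b1,rmA)}, require {robot_in(rmA)}
    → {ball_in(b1,rmA), robot_in(rmA)}
  through step 1 (go(rmB,rmA)): drop {robot_in(rmA)}, keep {ball_in(b1,rmA)}, require {robot_in(rmB)}
    → {ball_in(b1,rmA), robot_in(rmB)}

== RESULT ==
["ball_in(b1,rmA)", "robot_in(rmB)"]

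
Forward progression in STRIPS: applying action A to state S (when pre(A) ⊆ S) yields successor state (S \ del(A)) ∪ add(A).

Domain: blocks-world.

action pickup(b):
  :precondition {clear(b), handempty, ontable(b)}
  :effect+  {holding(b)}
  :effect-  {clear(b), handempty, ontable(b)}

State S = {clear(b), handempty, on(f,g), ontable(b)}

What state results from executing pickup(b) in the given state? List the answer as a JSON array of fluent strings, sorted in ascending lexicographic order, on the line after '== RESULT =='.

Compute (S \ del) ∪ add:
  pre ⊆ S: {clear(b), handempty, ontable(b)} ⊆ S  — applicable
  S \ del = {on(f,g)}
  ∪ add   = {holding(b), on(f,g)}

== RESULT ==
["holding(b)", "on(f,g)"]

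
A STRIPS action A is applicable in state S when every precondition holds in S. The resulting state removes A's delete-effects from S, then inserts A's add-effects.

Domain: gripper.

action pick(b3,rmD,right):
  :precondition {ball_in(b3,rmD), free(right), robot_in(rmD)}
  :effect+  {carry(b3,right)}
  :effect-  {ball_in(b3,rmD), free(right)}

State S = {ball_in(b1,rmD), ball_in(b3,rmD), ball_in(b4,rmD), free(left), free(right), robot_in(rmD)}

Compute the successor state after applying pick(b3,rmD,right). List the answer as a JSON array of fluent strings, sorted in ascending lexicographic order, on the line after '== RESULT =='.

Progress:
  pre ⊆ S: {ball_in(b3,rmD), free(right), robot_in(rmD)} ⊆ S  — applicable
  S \ del = {ball_in(b1,rmD), ball_in(b4,rmD), free(left), robot_in(rmD)}
  ∪ add   = {ball_in(b1,rmD), ball_in(b4,rmD), carry(b3,right), free(left), robot_in(rmD)}

== RESULT ==
["ball_in(b1,rmD)", "ball_in(b4,rmD)", "carry(b3,right)", "free(left)", "robot_in(rmD)"]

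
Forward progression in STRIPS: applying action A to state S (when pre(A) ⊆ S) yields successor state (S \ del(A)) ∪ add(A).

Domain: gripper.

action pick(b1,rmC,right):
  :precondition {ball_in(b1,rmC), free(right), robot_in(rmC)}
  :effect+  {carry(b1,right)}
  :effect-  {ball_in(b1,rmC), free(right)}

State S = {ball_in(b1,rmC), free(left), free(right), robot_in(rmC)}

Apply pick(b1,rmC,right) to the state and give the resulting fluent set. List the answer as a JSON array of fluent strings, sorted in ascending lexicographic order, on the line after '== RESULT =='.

Progress:
  pre ⊆ S: {ball_in(b1,rmC), free(right), robot_in(rmC)} ⊆ S  — applicable
  S \ del = {free(left), robot_in(rmC)}
  ∪ add   = {carry(b1,right), free(left), robot_in(rmC)}

== RESULT ==
["carry(b1,right)", "free(left)", "robot_in(rmC)"]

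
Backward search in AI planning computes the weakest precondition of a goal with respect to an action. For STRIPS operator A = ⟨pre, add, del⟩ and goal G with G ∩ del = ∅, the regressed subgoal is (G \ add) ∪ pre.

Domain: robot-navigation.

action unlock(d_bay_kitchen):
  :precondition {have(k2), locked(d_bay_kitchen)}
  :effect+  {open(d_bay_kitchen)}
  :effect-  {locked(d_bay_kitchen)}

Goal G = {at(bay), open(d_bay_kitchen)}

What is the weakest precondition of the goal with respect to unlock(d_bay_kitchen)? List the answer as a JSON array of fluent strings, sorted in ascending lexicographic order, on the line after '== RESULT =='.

Compute (G \ add) ∪ pre:
  G ∩ del = {}  (empty — regression defined)
  G \ add = {at(bay), open(d_bay_kitchen)} \ {open(d_bay_kitchen)} = {at(bay)}
  ∪ pre   = {at(bay)} ∪ {have(k2), locked(d_bay_kitchen)}
          = {at(bay), have(k2), locked(d_bay_kitchen)}

== RESULT ==
["at(bay)", "have(k2)", "locked(d_bay_kitchen)"]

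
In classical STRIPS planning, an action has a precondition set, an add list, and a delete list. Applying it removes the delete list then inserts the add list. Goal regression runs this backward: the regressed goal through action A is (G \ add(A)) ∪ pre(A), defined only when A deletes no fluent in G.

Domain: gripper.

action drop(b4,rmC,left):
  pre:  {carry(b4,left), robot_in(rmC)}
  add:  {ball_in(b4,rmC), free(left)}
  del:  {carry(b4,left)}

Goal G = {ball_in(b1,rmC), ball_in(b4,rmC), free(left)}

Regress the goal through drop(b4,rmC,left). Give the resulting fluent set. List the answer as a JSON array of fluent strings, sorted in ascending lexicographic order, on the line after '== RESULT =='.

Regress:
  G ∩ del = {}  (empty — regression defined)
  G \ add = {ball_in(b1,rmC), ball_in(b4,rmC), free(left)} \ {ball_in(b4,rmC), free(left)} = {ball_in(b1,rmC)}
  ∪ pre   = {ball_in(b1,rmC)} ∪ {carry(b4,left), robot_in(rmC)}
          = {ball_in(b1,rmC), carry(b4,left), robot_in(rmC)}

== RESULT ==
["ball_in(b1,rmC)", "carry(b4,left)", "robot_in(rmC)"]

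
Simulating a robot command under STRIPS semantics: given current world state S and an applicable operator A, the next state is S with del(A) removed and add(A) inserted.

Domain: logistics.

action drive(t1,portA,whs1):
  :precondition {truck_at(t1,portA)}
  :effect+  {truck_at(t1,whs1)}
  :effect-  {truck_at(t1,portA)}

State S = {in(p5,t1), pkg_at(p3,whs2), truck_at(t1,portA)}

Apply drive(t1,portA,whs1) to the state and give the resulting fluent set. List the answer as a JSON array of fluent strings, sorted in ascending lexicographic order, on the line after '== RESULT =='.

Progress:
  pre ⊆ S: {truck_at(t1,portA)} ⊆ S  — applicable
  S \ del = {in(p5,t1), pkg_at(p3,whs2)}
  ∪ add   = {in(p5,t1), pkg_at(p3,whs2), truck_at(t1,whs1)}

== RESULT ==
["in(p5,t1)", "pkg_at(p3,whs2)", "truck_at(t1,whs1)"]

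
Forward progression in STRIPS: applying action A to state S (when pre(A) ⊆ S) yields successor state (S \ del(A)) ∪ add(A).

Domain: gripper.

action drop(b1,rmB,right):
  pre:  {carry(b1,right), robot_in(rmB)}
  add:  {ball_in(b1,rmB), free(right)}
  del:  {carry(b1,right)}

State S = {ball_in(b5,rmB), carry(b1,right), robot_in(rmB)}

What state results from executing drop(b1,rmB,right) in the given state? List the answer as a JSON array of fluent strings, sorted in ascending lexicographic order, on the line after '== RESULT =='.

Compute (S \ del) ∪ add:
  pre ⊆ S: {carry(b1,right), robot_in(rmB)} ⊆ S  — applicable
  S \ del = {ball_in(b5,rmB), robot_in(rmB)}
  ∪ add   = {ball_in(b1,rmB), ball_in(b5,rmB), free(right), robot_in(rmB)}

== RESULT ==
["ball_in(b1,rmB)", "ball_in(b5,rmB)", "free(right)", "robot_in(rmB)"]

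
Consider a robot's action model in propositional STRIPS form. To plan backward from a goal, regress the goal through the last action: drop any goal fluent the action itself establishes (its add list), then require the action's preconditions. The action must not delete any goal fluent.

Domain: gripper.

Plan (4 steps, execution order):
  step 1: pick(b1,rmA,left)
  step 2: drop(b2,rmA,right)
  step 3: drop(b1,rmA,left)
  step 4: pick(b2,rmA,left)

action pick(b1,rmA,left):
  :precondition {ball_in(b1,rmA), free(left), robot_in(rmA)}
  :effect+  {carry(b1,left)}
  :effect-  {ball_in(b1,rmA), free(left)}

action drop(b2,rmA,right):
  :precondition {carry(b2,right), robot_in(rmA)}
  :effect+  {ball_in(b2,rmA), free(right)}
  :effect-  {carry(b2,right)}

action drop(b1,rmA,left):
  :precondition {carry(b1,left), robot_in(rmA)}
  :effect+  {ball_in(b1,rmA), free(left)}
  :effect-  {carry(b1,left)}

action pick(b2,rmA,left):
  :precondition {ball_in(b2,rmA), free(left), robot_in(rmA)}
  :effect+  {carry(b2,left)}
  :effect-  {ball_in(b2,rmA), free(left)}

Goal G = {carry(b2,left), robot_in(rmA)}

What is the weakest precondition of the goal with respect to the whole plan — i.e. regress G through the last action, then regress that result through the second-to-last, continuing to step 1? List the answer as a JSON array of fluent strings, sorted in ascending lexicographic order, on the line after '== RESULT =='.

Work backward from the goal:
  through step 4 (pick(b2,rmA,left)): drop {carry(b2,left)}, keep {robot_in(rmA)}, require {ball_in(b2,rmA), free(left), robot_in(rmA)}
    → {ball_in(b2,rmA), free(left), robot_in(rmA)}
  through step 3 (drop(b1,rmA,left)): drop {free(left)}, keep {ball_in(b2,rmA), robot_in(rmA)}, require {carry(b1,left), robot_in(rmA)}
    → {ball_in(b2,rmA), carry(b1,left), robot_in(rmA)}
  through step 2 (drop(b2,rmA,right)): drop {ball_in(b2,rmA)}, keep {carry(b1,left), robot_in(rmA)}, require {carry(b2,right), robot_in(rmA)}
    → {carry(b1,left), carry(b2,right), robot_in(rmA)}
  through step 1 (pick(b1,rmA,left)): drop {carry(b1,left)}, keep {carry(b2,right), robot_in(rmA)}, require {ball_in(b1,rmA), free(left), robot_in(rmA)}
    → {ball_in(b1,rmA), carry(b2,right), free(left), robot_in(rmA)}

== RESULT ==
["ball_in(b1,rmA)", "carry(b2,right)", "free(left)", "robot_in(rmA)"]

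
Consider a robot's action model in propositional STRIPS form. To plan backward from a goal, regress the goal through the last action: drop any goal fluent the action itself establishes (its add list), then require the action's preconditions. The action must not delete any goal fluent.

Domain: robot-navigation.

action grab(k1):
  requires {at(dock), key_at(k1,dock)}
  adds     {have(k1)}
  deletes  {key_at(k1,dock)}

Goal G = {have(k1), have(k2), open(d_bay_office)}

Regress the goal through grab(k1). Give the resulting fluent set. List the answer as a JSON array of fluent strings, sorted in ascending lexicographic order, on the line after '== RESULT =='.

Regress:
  G ∩ del = {}  (empty — regression defined)
  G \ add = {have(k1), have(k2), open(d_bay_office)} \ {have(k1)} = {have(k2), open(d_bay_office)}
  ∪ pre   = {have(k2), open(d_bay_office)} ∪ {at(dock), key_at(k1,dock)}
          = {at(dock), have(k2), key_at(k1,dock), open(d_bay_office)}

== RESULT ==
["at(dock)", "have(k2)", "key_at(k1,dock)", "open(d_bay_office)"]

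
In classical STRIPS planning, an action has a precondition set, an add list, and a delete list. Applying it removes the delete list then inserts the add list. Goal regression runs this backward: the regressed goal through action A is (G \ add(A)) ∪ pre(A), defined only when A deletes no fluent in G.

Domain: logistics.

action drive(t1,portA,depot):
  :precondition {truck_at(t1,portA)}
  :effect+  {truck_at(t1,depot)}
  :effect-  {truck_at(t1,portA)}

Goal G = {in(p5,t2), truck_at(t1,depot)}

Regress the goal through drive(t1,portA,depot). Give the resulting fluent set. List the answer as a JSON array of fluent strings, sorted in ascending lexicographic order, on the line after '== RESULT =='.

Regress:
  G ∩ del = {}  (empty — regression defined)
  G \ add = {in(p5,t2), truck_at(t1,depot)} \ {truck_at(t1,depot)} = {in(p5,t2)}
  ∪ pre   = {in(p5,t2)} ∪ {truck_at(t1,portA)}
          = {in(p5,t2), truck_at(t1,portA)}

== RESULT ==
["in(p5,t2)", "truck_at(t1,portA)"]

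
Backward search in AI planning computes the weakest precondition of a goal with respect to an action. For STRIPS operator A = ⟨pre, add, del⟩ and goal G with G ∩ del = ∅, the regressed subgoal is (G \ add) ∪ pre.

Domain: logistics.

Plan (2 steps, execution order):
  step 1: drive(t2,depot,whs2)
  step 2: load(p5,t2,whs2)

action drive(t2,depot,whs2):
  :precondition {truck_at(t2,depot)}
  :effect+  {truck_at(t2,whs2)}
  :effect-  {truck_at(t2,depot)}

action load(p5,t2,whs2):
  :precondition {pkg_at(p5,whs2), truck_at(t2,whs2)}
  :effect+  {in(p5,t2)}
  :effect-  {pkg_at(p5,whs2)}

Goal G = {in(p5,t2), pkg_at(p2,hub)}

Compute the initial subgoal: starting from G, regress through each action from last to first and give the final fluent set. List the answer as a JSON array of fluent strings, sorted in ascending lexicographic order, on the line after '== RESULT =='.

Work backward from the goal:
  through step 2 (load(p5,t2,whs2)): drop {in(p5,t2)}, keep {pkg_at(p2,hub)}, require {pkg_at(p5,whs2), truck_at(t2,whs2)}
    → {pkg_at(p2,hub), pkg_at(p5,whs2), truck_at(t2,whs2)}
  through step 1 (drive(t2,depot,whs2)): drop {truck_at(t2,whs2)}, keep {pkg_at(p2,hub), pkg_at(p5,whs2)}, require {truck_at(t2,depot)}
    → {pkg_at(p2,hub), pkg_at(p5,whs2), truck_at(t2,depot)}

== RESULT ==
["pkg_at(p2,hub)", "pkg_at(p5,whs2)", "truck_at(t2,depot)"]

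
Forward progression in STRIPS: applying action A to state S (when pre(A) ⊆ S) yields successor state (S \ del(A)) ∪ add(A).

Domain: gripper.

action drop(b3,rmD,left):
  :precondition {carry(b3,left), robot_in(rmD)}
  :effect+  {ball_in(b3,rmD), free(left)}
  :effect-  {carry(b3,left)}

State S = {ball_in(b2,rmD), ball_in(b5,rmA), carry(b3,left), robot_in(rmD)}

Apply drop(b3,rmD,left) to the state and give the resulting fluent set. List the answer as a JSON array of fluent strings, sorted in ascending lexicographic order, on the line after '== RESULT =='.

Compute (S \ del) ∪ add:
  pre ⊆ S: {carry(b3,left), robot_in(rmD)} ⊆ S  — applicable
  S \ del = {ball_in(b2,rmD), ball_in(b5,rmA), robot_in(rmD)}
  ∪ add   = {ball_in(b2,rmD), ball_in(b3,rmD), ball_in(b5,rmA), free(left), robot_in(rmD)}

== RESULT ==
["ball_in(b2,rmD)", "ball_in(b3,rmD)", "ball_in(b5,rmA)", "free(left)", "robot_in(rmD)"]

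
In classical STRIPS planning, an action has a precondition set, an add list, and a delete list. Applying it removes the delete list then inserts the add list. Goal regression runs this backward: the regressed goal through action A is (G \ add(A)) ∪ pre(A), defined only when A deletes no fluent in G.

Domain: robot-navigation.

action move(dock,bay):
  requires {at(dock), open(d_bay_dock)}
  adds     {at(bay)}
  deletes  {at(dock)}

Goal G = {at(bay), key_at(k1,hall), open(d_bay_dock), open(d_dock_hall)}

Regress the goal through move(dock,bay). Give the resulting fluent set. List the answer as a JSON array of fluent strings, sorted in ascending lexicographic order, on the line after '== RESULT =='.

Regress:
  G ∩ del = {}  (empty — regression defined)
  G \ add = {at(bay), key_at(k1,hall), open(d_bay_dock), open(d_dock_hall)} \ {at(bay)} = {key_at(k1,hall), open(d_bay_dock), open(d_dock_hall)}
  ∪ pre   = {key_at(k1,hall), open(d_bay_dock), open(d_dock_hall)} ∪ {at(dock), open(d_bay_dock)}
          = {at(dock), key_at(k1,hall), open(d_bay_dock), open(d_dock_hall)}

== RESULT ==
["at(dock)", "key_at(k1,hall)", "open(d_bay_dock)", "open(d_dock_hall)"]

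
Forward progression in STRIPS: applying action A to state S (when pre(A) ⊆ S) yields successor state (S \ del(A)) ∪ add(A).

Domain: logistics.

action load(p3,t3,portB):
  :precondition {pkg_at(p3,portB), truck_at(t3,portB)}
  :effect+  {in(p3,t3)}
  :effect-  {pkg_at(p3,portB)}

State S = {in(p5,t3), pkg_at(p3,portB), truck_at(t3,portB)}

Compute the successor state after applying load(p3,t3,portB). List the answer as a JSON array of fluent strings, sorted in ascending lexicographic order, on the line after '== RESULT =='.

Compute (S \ del) ∪ add:
  pre ⊆ S: {pkg_at(p3,portB), truck_at(t3,portB)} ⊆ S  — applicable
  S \ del = {in(p5,t3), truck_at(t3,portB)}
  ∪ add   = {in(p3,t3), in(p5,t3), truck_at(t3,portB)}

== RESULT ==
["in(p3,t3)", "in(p5,t3)", "truck_at(t3,portB)"]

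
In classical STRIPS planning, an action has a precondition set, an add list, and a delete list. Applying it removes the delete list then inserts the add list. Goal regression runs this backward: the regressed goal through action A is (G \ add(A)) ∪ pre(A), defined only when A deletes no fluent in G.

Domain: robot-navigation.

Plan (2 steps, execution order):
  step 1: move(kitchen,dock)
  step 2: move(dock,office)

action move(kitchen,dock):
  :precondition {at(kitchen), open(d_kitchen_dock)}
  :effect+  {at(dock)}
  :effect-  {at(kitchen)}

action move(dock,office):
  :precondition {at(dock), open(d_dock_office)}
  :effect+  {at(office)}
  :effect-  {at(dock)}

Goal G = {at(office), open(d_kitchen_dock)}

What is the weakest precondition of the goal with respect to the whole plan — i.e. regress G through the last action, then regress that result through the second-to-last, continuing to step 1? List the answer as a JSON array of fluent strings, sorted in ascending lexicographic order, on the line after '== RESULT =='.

Work backward from the goal:
  through step 2 (move(dock,office)): drop {at(office)}, keep {open(d_kitchen_dock)}, require {at(dock), open(d_dock_office)}
    → {at(dock), open(d_dock_office), open(d_kitchen_dock)}
  through step 1 (move(kitchen,dock)): drop {at(dock)}, keep {open(d_dock_office), open(d_kitchen_dock)}, require {at(kitchen), open(d_kitchen_dock)}
    → {at(kitchen), open(d_dock_office), open(d_kitchen_dock)}

== RESULT ==
["at(kitchen)", "open(d_dock_office)", "open(d_kitchen_dock)"]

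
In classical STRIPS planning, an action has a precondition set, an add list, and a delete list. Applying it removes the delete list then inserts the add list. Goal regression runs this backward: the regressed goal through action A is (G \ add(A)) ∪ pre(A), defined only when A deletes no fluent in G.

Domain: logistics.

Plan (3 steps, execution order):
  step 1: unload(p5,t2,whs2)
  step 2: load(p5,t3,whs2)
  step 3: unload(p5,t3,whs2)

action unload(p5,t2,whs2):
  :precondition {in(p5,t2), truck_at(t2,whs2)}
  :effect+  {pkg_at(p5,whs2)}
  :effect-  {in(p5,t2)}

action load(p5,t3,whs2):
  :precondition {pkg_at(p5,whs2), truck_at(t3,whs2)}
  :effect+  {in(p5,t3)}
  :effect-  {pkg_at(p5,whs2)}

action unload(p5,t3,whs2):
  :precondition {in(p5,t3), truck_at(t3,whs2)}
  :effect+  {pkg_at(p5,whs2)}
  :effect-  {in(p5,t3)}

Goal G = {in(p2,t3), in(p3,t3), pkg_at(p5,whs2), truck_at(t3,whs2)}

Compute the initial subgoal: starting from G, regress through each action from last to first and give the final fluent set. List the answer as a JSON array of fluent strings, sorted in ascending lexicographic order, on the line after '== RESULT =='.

Regress step by step:
  through step 3 (unload(p5,t3,whs2)): drop {pkg_at(p5,whs2)}, keep {in(p2,t3), in(p3,t3), truck_at(t3,whs2)}, require {in(p5,t3), truck_at(t3,whs2)}
    → {in(p2,t3), in(p3,t3), in(p5,t3), truck_at(t3,whs2)}
  through step 2 (load(p5,t3,whs2)): drop {in(p5,t3)}, keep {in(p2,t3), in(p3,t3), truck_at(t3,whs2)}, require {pkg_at(p5,whs2), truck_at(t3,whs2)}
    → {in(p2,t3), in(p3,t3), pkg_at(p5,whs2), truck_at(t3,whs2)}
  through step 1 (unload(p5,t2,whs2)): drop {pkg_at(p5,whs2)}, keep {in(p2,t3), in(p3,t3), truck_at(t3,whs2)}, require {in(p5,t2), truck_at(t2,whs2)}
    → {in(p2,t3), in(p3,t3), in(p5,t2), truck_at(t2,whs2), truck_at(t3,whs2)}

== RESULT ==
["in(p2,t3)", "in(p3,t3)", "in(p5,t2)", "truck_at(t2,whs2)", "truck_at(t3,whs2)"]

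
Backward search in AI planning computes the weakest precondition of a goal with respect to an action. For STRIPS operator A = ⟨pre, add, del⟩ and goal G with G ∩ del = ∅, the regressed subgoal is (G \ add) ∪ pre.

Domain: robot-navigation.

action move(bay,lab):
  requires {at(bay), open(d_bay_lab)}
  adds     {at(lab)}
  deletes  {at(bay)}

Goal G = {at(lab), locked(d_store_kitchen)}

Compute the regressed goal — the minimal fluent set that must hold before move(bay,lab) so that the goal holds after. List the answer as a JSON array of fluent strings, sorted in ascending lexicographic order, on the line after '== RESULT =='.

Compute (G \ add) ∪ pre:
  G ∩ del = {}  (empty — regression defined)
  G \ add = {at(lab), locked(d_store_kitchen)} \ {at(lab)} = {locked(d_store_kitchen)}
  ∪ pre   = {locked(d_store_kitchen)} ∪ {at(bay), open(d_bay_lab)}
          = {at(bay), locked(d_store_kitchen), open(d_bay_lab)}

== RESULT ==
["at(bay)", "locked(d_store_kitchen)", "open(d_bay_lab)"]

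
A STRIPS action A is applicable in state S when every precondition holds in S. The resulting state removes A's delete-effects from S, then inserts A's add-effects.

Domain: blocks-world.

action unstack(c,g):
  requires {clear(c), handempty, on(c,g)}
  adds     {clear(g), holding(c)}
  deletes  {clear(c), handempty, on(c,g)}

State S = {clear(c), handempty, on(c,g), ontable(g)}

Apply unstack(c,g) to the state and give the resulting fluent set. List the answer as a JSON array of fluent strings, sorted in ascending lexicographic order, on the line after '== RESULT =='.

Progress:
  pre ⊆ S: {clear(c), handempty, on(c,g)} ⊆ S  — applicable
  S \ del = {ontable(g)}
  ∪ add   = {clear(g), holding(c), ontable(g)}

== RESULT ==
["clear(g)", "holding(c)", "ontable(g)"]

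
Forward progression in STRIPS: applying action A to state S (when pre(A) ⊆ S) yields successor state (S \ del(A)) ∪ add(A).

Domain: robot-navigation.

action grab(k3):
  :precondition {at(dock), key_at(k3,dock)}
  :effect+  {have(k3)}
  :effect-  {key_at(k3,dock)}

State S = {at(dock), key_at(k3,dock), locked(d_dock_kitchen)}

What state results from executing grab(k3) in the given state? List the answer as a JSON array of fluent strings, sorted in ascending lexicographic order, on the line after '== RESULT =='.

Progress:
  pre ⊆ S: {at(dock), key_at(k3,dock)} ⊆ S  — applicable
  S \ del = {at(dock), locked(d_dock_kitchen)}
  ∪ add   = {at(dock), have(k3), locked(d_dock_kitchen)}

== RESULT ==
["at(dock)", "have(k3)", "locked(d_dock_kitchen)"]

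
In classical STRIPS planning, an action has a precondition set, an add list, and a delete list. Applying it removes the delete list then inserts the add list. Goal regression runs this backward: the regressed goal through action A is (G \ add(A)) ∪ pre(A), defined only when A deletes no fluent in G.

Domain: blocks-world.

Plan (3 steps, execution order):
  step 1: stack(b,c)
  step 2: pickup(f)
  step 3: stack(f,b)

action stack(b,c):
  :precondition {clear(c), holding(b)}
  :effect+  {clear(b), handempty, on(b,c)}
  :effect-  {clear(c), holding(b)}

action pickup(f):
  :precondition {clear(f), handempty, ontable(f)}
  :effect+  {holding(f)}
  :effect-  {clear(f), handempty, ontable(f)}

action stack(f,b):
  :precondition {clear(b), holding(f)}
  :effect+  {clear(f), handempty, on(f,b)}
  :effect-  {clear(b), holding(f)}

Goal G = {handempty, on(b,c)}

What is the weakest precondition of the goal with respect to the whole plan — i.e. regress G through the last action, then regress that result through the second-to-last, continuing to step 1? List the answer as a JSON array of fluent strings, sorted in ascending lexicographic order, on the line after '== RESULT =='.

Work backward from the goal:
  through step 3 (stack(f,b)): drop {handempty}, keep {on(b,c)}, require {clear(b), holding(f)}
    → {clear(b), holding(f), on(b,c)}
  through step 2 (pickup(f)): drop {holding(f)}, keep {clear(b), on(b,c)}, require {clear(f), handempty, ontable(f)}
    → {clear(b), clear(f), handempty, on(b,c), ontable(f)}
  through step 1 (stack(b,c)): drop {clear(b), handempty, on(b,c)}, keep {clear(f), ontable(f)}, require {clear(c), holding(b)}
    → {clear(c), clear(f), holding(b), ontable(f)}

== RESULT ==
["clear(c)", "clear(f)", "holding(b)", "ontable(f)"]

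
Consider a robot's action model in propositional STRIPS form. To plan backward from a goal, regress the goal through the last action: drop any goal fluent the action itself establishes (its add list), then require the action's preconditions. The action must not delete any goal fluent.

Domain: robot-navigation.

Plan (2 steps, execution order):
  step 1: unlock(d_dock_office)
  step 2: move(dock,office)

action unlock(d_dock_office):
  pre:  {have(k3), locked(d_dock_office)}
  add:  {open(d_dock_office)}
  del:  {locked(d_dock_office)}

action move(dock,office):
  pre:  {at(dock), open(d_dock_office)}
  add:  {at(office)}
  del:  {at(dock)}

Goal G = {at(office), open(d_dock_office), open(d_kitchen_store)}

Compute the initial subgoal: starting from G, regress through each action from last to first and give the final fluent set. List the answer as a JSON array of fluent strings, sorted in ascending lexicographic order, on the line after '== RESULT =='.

Regress step by step:
  through step 2 (move(dock,office)): drop {at(office)}, keep {open(d_dock_office), open(d_kitchen_store)}, require {at(dock), open(d_dock_office)}
    → {at(dock), open(d_dock_office), open(d_kitchen_store)}
  through step 1 (unlock(d_dock_office)): drop {open(d_dock_office)}, keep {at(dock), open(d_kitchen_store)}, require {have(k3), locked(d_dock_office)}
    → {at(dock), have(k3), locked(d_dock_office), open(d_kitchen_store)}

== RESULT ==
["at(dock)", "have(k3)", "locked(d_dock_office)", "open(d_kitchen_store)"]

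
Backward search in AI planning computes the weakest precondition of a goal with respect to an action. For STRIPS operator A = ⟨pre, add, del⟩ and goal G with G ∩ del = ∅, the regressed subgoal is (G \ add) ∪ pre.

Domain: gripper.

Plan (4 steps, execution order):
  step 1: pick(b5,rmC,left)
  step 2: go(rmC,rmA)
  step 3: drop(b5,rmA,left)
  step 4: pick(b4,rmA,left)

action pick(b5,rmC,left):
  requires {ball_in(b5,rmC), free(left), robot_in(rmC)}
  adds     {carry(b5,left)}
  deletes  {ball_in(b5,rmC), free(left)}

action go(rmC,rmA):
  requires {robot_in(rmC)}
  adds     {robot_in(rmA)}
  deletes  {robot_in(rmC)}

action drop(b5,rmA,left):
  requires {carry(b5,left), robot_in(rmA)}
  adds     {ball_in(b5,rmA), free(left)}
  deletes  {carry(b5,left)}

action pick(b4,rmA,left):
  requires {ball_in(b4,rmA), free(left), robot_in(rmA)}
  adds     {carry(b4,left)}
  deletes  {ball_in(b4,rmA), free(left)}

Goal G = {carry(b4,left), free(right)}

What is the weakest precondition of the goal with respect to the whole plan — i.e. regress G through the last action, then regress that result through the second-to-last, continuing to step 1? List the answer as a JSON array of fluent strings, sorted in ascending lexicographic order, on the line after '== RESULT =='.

Work backward from the goal:
  through step 4 (pick(b4,rmA,left)): drop {carry(b4,left)}, keep {free(right)}, require {ball_in(b4,rmA), free(left), robot_in(rmA)}
    → {ball_in(b4,rmA), free(left), free(right), robot_in(rmA)}
  through step 3 (drop(b5,rmA,left)): drop {free(left)}, keep {ball_in(b4,rmA), free(right), robot_in(rmA)}, require {carry(b5,left), robot_in(rmA)}
    → {ball_in(b4,rmA), carry(b5,left), free(right), robot_in(rmA)}
  through step 2 (go(rmC,rmA)): drop {robot_in(rmA)}, keep {ball_in(b4,rmA), carry(b5,left), free(right)}, require {robot_in(rmC)}
    → {ball_in(b4,rmA), carry(b5,left), free(right), robot_in(rmC)}
  through step 1 (pick(b5,rmC,left)): drop {carry(b5,left)}, keep {ball_in(b4,rmA), free(right), robot_in(rmC)}, require {ball_in(b5,rmC), free(left), robot_in(rmC)}
    → {ball_in(b4,rmA), ball_in(b5,rmC), free(left), free(right), robot_in(rmC)}

== RESULT ==
["ball_in(b4,rmA)", "ball_in(b5,rmC)", "free(left)", "free(right)", "robot_in(rmC)"]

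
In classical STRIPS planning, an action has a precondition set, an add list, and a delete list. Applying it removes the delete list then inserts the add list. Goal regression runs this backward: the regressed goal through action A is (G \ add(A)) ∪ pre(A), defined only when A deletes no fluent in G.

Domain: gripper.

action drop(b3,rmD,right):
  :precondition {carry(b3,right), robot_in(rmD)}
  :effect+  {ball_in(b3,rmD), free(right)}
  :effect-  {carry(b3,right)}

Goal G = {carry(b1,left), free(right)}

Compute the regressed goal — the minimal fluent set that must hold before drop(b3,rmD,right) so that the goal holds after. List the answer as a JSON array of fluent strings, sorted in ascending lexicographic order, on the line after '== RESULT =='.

Regress:
  G ∩ del = {}  (empty — regression defined)
  G \ add = {carry(b1,left), free(right)} \ {ball_in(b3,rmD), free(right)} = {carry(b1,left)}
  ∪ pre   = {carry(b1,left)} ∪ {carry(b3,right), robot_in(rmD)}
          = {carry(b1,left), carry(b3,right), robot_in(rmD)}

== RESULT ==
["carry(b1,left)", "carry(b3,right)", "robot_in(rmD)"]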